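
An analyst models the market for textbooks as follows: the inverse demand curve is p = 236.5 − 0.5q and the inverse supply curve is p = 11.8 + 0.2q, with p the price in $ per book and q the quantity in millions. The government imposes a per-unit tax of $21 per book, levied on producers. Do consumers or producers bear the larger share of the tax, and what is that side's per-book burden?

Consumers bear the larger share: $15 per book.

Rewrite in direct form: qd = 473 − 2p and qs = 5p − 59.
Before the tax: set 473 − 2p = 5p − 59 → p* = $76, q* = 321.
With the tax collected from producers, supply shifts: qs = 5(p − 21) − 59.
Solving gives q = 291 with consumers paying $91 and producers receiving $70 (the $21 wedge).
Per-book burden: consumers $15, producers $6.
Consumers take the larger share because demand is less price-elastic here (demand slope 2 vs supply slope 5).
The less price-elastic side of the market bears the larger share of a per-unit tax.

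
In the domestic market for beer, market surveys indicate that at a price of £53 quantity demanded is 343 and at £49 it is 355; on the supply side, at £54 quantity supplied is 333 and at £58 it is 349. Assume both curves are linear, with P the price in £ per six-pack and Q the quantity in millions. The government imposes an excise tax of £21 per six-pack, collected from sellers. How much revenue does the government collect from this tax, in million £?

Demand slope: (355 − 343)/(49 − 53) = -3, so Qd = 502 − 3P.
Supply slope: (349 − 333)/(58 − 54) = 4, so Qs = 4P + 117.
Without the tax, 502 − 3P = 4P + 117 gives 7P = 385, so P* = £55 and Q* = 337.
With the tax collected from sellers, supply shifts: Qs = 4(P − 21) + 117.
New equilibrium: buyers pay £67, sellers receive £46, Q = 301. (Wedge: Pb − Ps = 21.)
Revenue = t · Q = 21 · 301 = £6321.

Tax revenue = £6321 million.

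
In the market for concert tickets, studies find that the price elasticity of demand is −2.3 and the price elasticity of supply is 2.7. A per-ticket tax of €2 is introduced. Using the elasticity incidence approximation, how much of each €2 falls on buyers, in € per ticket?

Incidence ratio: buyers' share ≈ εs / (εs + |εd|) = 2.7 / (2.7 + 2.3) = 0.54.
So buyers bear ≈ 0.54 × €2 = €1.08; suppliers bear €0.92.

Buyers bear ≈ €1.08 per ticket.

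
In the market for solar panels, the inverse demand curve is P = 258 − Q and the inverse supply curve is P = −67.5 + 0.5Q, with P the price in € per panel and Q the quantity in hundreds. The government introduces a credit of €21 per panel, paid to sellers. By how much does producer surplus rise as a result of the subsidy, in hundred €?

Inverting to Q(P) form: Qd = 258 − P; Qs = 2P + 135.
Without the subsidy, 258 − P = 2P + 135 gives 3P = 123, so P* = €41 and Q* = 217.
With a per-unit subsidy paid to sellers, each receives P + 21 per unit sold, so supply becomes Qs = 2(P + 21) + 135.
New equilibrium: buyers pay €27, sellers receive €48, Q = 231. (Wedge: Pb − Ps = −21.)
ΔPS is the trapezoid between Q = 231 and Q = 217 of height €7: ½ · (217 + 231) · 7 = €1568.

Producer surplus rises by €1568 hundred.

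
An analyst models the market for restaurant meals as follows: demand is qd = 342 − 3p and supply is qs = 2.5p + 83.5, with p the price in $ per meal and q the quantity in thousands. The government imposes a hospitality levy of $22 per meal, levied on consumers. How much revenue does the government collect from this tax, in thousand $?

Tax revenue = $3762 thousand.

Before the tax: set 342 − 3p = 2.5p + 83.5 → p* = $47, q* = 201.
With the tax collected from consumers, demand (in seller-price terms) shifts: qd = 342 − 3(p + 22).
New equilibrium: consumers pay $57, suppliers receive $35, q = 171. (Wedge: pb − ps = 22.)
Revenue = t · Q = 22 · 171 = $3762.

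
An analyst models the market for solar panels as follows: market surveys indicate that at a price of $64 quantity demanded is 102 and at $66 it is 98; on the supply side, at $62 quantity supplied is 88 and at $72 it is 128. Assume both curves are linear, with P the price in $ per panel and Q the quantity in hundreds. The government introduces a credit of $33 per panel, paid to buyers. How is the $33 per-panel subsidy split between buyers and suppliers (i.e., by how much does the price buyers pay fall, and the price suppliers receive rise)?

Demand slope: (98 − 102)/(66 − 64) = -2, so Qd = 230 − 2P.
Supply slope: (128 − 88)/(72 − 62) = 4, so Qs = 4P − 160.
Before the subsidy: set 230 − 2P = 4P − 160 → P* = $65, Q* = 100.
With a per-unit subsidy paid to buyers, each effectively pays P − 33, so demand becomes Qd = 230 − 2(P − 33).
New equilibrium: buyers pay $43, suppliers receive $76, Q = 144. (Wedge: Pb − Ps = −33.)
Gain to buyers: $22; to suppliers: $11. (They sum to $33.)

Buyers gain $22 per panel; suppliers gain $11 per panel.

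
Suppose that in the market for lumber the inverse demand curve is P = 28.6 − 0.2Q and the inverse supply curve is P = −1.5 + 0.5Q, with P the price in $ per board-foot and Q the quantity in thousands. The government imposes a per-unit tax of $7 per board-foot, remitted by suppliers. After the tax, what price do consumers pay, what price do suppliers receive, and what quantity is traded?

Consumers pay $22; suppliers receive $15; quantity = 33.

Rewrite in direct form: Qd = 143 − 5P and Qs = 2P + 3.
Before the tax: set 143 − 5P = 2P + 3 → P* = $20, Q* = 43.
With the tax collected from suppliers, supply shifts: Qs = 2(P − 7) + 3.
Solving gives Q = 33 with consumers paying $22 and suppliers receiving $15 (the $7 wedge).
The less price-elastic side of the market bears the larger share of a per-unit tax.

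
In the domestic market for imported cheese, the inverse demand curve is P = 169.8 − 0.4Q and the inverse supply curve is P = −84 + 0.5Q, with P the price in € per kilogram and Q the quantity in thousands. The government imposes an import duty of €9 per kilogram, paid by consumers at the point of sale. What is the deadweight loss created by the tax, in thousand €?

Inverting to Q(P) form: Qd = 424.5 − 2.5P; Qs = 2P + 168.
Before the tax: set 424.5 − 2.5P = 2P + 168 → P* = €57, Q* = 282.
With the tax collected from consumers, demand (in seller-price terms) shifts: Qd = 424.5 − 2.5(P + 9).
New equilibrium: consumers pay €61, suppliers receive €52, Q = 272. (Wedge: Pb − Ps = 9.)
Quantity falls by |ΔQ| = |282 − 272| = 10.
DWL = ½ · t · |ΔQ| = ½ · 9 · 10 = €45.

Deadweight loss = €45 thousand.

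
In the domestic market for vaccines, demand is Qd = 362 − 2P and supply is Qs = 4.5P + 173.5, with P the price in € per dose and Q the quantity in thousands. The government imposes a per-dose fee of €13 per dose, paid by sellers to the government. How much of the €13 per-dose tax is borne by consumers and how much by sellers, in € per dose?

Consumers bear €9 per dose; sellers bear €4 per dose.

Without the tax, 362 − 2P = 4.5P + 173.5 gives 6.5P = 188.5, so P* = €29 and Q* = 304.
With the tax collected from sellers, supply shifts: Qs = 4.5(P − 13) + 173.5.
New equilibrium: consumers pay €38, sellers receive €25, Q = 286. (Wedge: Pb − Ps = 13.)
Burden on consumers: €9; on sellers: €4. (They sum to €13.)
The less price-elastic side of the market bears the larger share of a per-unit tax.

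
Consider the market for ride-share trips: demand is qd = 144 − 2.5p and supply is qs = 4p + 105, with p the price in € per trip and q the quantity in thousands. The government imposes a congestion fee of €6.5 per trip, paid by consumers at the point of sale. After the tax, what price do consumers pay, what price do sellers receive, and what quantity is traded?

Consumers pay €10; sellers receive €3.5; quantity = 119.

Without the tax, 144 − 2.5p = 4p + 105 gives 6.5p = 39, so p* = €6 and q* = 129.
With the tax collected from consumers, demand (in seller-price terms) shifts: qd = 144 − 2.5(p + 6.5).
New equilibrium: consumers pay €10, sellers receive €3.5, q = 119. (Wedge: pb − ps = 6.5.)
The less price-elastic side of the market bears the larger share of a per-unit tax.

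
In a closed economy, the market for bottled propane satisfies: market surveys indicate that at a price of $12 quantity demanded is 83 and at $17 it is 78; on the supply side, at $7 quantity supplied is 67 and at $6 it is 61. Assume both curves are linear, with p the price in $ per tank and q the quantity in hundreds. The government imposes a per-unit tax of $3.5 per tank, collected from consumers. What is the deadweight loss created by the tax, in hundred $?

Deadweight loss = $5.25 hundred.

Demand slope: (78 − 83)/(17 − 12) = -1, so qd = 95 − p.
Supply slope: (61 − 67)/(6 − 7) = 6, so qs = 6p + 25.
Without the tax, 95 − p = 6p + 25 gives 7p = 70, so p* = $10 and q* = 85.
With the tax collected from consumers, demand (in seller-price terms) shifts: qd = 95 − (p + 3.5).
New equilibrium: consumers pay $13, sellers receive $9.5, q = 82. (Wedge: pb − ps = 3.5.)
Quantity falls by |ΔQ| = |85 − 82| = 3.
DWL = ½ · t · |ΔQ| = ½ · 3.5 · 3 = $5.25.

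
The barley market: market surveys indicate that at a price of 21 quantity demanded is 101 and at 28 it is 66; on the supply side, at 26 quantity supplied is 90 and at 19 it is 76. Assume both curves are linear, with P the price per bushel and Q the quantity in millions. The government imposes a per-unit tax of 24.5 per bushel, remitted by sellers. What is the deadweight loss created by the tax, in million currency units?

Demand slope: (66 − 101)/(28 − 21) = -5, so Qd = 206 − 5P.
Supply slope: (76 − 90)/(19 − 26) = 2, so Qs = 2P + 38.
Before the tax: set 206 − 5P = 2P + 38 → P* = 24, Q* = 86.
With the tax collected from sellers, supply shifts: Qs = 2(P − 24.5) + 38.
New equilibrium: buyers pay 31, sellers receive 6.5, Q = 51. (Wedge: Pb − Ps = 24.5.)
Quantity falls by |ΔQ| = |86 − 51| = 35.
DWL = ½ · t · |ΔQ| = ½ · 24.5 · 35 = 428.75.

Deadweight loss = 428.75 million.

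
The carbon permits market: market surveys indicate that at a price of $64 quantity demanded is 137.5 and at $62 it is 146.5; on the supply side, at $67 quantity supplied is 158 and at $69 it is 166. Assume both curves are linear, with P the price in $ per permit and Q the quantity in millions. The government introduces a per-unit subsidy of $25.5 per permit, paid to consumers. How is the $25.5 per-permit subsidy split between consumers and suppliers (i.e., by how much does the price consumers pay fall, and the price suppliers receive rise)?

Consumers gain $12 per permit; suppliers gain $13.5 per permit.

Demand slope: (146.5 − 137.5)/(62 − 64) = -4.5, so Qd = 425.5 − 4.5P.
Supply slope: (166 − 158)/(69 − 67) = 4, so Qs = 4P − 110.
Before the subsidy: set 425.5 − 4.5P = 4P − 110 → P* = $63, Q* = 142.
With a per-unit subsidy paid to consumers, each effectively pays P − 25.5, so demand becomes Qd = 425.5 − 4.5(P − 25.5).
Solving gives Q = 196 with consumers paying $51 and suppliers receiving $76.5 (the $25.5 wedge).
Gain to consumers: $12; to suppliers: $13.5. (They sum to $25.5.)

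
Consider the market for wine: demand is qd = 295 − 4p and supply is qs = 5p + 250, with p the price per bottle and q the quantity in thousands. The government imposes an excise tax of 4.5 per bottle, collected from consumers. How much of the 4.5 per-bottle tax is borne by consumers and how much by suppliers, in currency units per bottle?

Consumers bear 2.5 per bottle; suppliers bear 2 per bottle.

Before the tax: set 295 − 4p = 5p + 250 → p* = 5, q* = 275.
With the tax collected from consumers, demand (in seller-price terms) shifts: qd = 295 − 4(p + 4.5).
New equilibrium: consumers pay 7.5, suppliers receive 3, q = 265. (Wedge: pb − ps = 4.5.)
Burden on consumers: 2.5; on suppliers: 2. (They sum to 4.5.)
The less price-elastic side of the market bears the larger share of a per-unit tax.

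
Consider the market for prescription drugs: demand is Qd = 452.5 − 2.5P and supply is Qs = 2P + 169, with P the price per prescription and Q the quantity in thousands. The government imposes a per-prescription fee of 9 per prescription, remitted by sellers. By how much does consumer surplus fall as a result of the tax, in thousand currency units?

Without the tax, 452.5 − 2.5P = 2P + 169 gives 4.5P = 283.5, so P* = 63 and Q* = 295.
With the tax collected from sellers, supply shifts: Qs = 2(P − 9) + 169.
Solving gives Q = 285 with buyers paying 67 and sellers receiving 58 (the 9 wedge).
ΔCS is the trapezoid between Q = 285 and Q = 295 of height 4: ½ · (295 + 285) · 4 = 1160.

Consumer surplus falls by 1160 thousand.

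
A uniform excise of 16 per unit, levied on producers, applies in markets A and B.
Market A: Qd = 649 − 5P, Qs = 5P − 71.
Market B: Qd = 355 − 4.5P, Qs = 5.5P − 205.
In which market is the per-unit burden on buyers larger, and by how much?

Market A: pre-tax P* = 72, Q* = 289; post-tax Q = 249; per-unit burden on buyers = 8.
Market B: pre-tax P* = 56, Q* = 103; post-tax Q = 63.4; per-unit burden on buyers = 8.8.
Difference: 8 vs 8.8 → market B is larger by 0.8.

Market B, by 0.8.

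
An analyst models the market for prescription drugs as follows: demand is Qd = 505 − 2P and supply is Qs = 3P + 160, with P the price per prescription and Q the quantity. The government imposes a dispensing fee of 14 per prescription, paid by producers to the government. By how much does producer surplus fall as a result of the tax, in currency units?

Before the tax: set 505 − 2P = 3P + 160 → P* = 69, Q* = 367.
With the tax collected from producers, supply shifts: Qs = 3(P − 14) + 160.
New equilibrium: consumers pay 77.4, producers receive 63.4, Q = 350.2. (Wedge: Pb − Ps = 14.)
ΔPS is the trapezoid between Q = 350.2 and Q = 367 of height 5.6: ½ · (367 + 350.2) · 5.6 = 2008.16.

Producer surplus falls by 2008.16.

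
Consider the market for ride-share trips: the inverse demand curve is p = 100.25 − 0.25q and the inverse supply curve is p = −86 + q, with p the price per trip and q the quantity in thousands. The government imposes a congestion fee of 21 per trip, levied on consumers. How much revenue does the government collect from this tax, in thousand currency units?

Tax revenue = 2776.2 thousand.

Inverting to q(p) form: qd = 401 − 4p; qs = p + 86.
Without the tax, 401 − 4p = p + 86 gives 5p = 315, so p* = 63 and q* = 149.
With the tax collected from consumers, demand (in seller-price terms) shifts: qd = 401 − 4(p + 21).
Solving gives q = 132.2 with consumers paying 67.2 and producers receiving 46.2 (the 21 wedge).
Revenue = t · Q = 21 · 132.2 = 2776.2.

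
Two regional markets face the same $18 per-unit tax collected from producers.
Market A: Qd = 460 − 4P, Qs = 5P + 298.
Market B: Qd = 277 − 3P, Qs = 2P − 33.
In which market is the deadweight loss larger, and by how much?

Market A, by $165.6.

Market A: pre-tax P* = $18, Q* = 388; post-tax Q = 348; deadweight loss = $360.
Market B: pre-tax P* = $62, Q* = 91; post-tax Q = 69.4; deadweight loss = $194.4.
Difference: $360 vs $194.4 → market A is larger by $165.6.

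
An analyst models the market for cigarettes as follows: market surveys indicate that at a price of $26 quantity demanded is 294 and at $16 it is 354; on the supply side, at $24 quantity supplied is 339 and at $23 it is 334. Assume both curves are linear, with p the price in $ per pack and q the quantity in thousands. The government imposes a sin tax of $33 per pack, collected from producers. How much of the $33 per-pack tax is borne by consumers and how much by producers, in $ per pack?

Consumers bear $15 per pack; producers bear $18 per pack.

Demand slope: (354 − 294)/(16 − 26) = -6, so qd = 450 − 6p.
Supply slope: (334 − 339)/(23 − 24) = 5, so qs = 5p + 219.
Without the tax, 450 − 6p = 5p + 219 gives 11p = 231, so p* = $21 and q* = 324.
With the tax collected from producers, supply shifts: qs = 5(p − 33) + 219.
Solving gives q = 234 with consumers paying $36 and producers receiving $3 (the $33 wedge).
Burden on consumers: $15; on producers: $18. (They sum to $33.)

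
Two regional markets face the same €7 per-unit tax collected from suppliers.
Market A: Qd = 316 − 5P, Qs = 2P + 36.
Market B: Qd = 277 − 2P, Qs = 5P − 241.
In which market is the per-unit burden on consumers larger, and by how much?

Market A: pre-tax P* = €40, Q* = 116; post-tax Q = 106; per-unit burden on consumers = €2.
Market B: pre-tax P* = €74, Q* = 129; post-tax Q = 119; per-unit burden on consumers = €5.
Difference: €2 vs €5 → market B is larger by €3.

Market B, by €3.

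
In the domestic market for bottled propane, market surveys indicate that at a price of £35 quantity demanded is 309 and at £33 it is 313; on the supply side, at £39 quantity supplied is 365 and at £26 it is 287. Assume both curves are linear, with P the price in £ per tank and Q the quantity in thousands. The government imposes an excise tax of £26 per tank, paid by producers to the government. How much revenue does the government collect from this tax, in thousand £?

Demand slope: (313 − 309)/(33 − 35) = -2, so Qd = 379 − 2P.
Supply slope: (287 − 365)/(26 − 39) = 6, so Qs = 6P + 131.
Before the tax: set 379 − 2P = 6P + 131 → P* = £31, Q* = 317.
With the tax collected from producers, supply shifts: Qs = 6(P − 26) + 131.
New equilibrium: buyers pay £50.5, producers receive £24.5, Q = 278. (Wedge: Pb − Ps = 26.)
Revenue = t · Q = 26 · 278 = £7228.

Tax revenue = £7228 thousand.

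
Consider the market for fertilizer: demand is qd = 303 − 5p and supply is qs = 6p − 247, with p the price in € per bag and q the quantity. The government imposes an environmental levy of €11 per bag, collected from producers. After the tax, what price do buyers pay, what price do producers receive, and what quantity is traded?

Buyers pay €56; producers receive €45; quantity = 23.

Before the tax: set 303 − 5p = 6p − 247 → p* = €50, q* = 53.
With the tax collected from producers, supply shifts: qs = 6(p − 11) − 247.
New equilibrium: buyers pay €56, producers receive €45, q = 23. (Wedge: pb − ps = 11.)
The less price-elastic side of the market bears the larger share of a per-unit tax.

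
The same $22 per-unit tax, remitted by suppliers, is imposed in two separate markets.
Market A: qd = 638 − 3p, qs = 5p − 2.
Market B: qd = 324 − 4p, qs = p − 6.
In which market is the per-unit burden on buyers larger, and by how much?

Market A, by $9.35.

Market A: pre-tax p* = $80, q* = 398; post-tax q = 356.75; per-unit burden on buyers = $13.75.
Market B: pre-tax p* = $66, q* = 60; post-tax q = 42.4; per-unit burden on buyers = $4.4.
Difference: $13.75 vs $4.4 → market A is larger by $9.35.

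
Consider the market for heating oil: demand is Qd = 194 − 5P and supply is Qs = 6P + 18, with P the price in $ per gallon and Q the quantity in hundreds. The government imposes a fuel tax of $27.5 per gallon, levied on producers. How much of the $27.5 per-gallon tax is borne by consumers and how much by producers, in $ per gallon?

Without the tax, 194 − 5P = 6P + 18 gives 11P = 176, so P* = $16 and Q* = 114.
With the tax collected from producers, supply shifts: Qs = 6(P − 27.5) + 18.
Solving gives Q = 39 with consumers paying $31 and producers receiving $3.5 (the $27.5 wedge).
Burden on consumers: $15; on producers: $12.5. (They sum to $27.5.)

Consumers bear $15 per gallon; producers bear $12.5 per gallon.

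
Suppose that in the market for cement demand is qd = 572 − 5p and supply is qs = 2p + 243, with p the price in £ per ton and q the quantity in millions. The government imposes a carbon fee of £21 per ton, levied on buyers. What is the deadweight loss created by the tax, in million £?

Deadweight loss = £315 million.

Before the tax: set 572 − 5p = 2p + 243 → p* = £47, q* = 337.
With the tax collected from buyers, demand (in seller-price terms) shifts: qd = 572 − 5(p + 21).
Solving gives q = 307 with buyers paying £53 and producers receiving £32 (the £21 wedge).
Quantity falls by |ΔQ| = |337 − 307| = 30.
DWL = ½ · t · |ΔQ| = ½ · 21 · 30 = £315.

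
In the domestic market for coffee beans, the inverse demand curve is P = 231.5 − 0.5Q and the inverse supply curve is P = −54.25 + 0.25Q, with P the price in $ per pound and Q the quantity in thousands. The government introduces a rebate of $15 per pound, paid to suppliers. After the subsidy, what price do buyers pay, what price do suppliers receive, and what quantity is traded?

Inverting to Q(P) form: Qd = 463 − 2P; Qs = 4P + 217.
Before the subsidy: set 463 − 2P = 4P + 217 → P* = $41, Q* = 381.
With a per-unit subsidy paid to suppliers, each receives P + 15 per unit sold, so supply becomes Qs = 4(P + 15) + 217.
New equilibrium: buyers pay $31, suppliers receive $46, Q = 401. (Wedge: Pb − Ps = −15.)

Buyers pay $31; suppliers receive $46; quantity = 401.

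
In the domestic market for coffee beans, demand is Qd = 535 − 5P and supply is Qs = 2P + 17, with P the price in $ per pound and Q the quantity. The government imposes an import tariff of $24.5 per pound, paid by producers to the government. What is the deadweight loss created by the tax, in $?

Deadweight loss = $428.75.

Before the tax: set 535 − 5P = 2P + 17 → P* = $74, Q* = 165.
With the tax collected from producers, supply shifts: Qs = 2(P − 24.5) + 17.
Solving gives Q = 130 with consumers paying $81 and producers receiving $56.5 (the $24.5 wedge).
Quantity falls by |ΔQ| = |165 − 130| = 35.
DWL = ½ · t · |ΔQ| = ½ · 24.5 · 35 = $428.75.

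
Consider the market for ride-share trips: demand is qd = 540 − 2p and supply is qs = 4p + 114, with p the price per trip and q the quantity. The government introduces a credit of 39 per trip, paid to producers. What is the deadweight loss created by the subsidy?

Without the subsidy, 540 − 2p = 4p + 114 gives 6p = 426, so p* = 71 and q* = 398.
With a per-unit subsidy paid to producers, each receives p + 39 per unit sold, so supply becomes qs = 4(p + 39) + 114.
Solving gives q = 450 with consumers paying 45 and producers receiving 84 (the 39 wedge).
Quantity rises by |ΔQ| = |398 − 450| = 52.
DWL = ½ · t · |ΔQ| = ½ · 39 · 52 = 1014.

Deadweight loss = 1014.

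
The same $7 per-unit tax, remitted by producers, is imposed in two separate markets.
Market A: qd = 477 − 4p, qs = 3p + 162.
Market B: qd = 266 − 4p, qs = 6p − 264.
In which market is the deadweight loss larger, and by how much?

Market A: pre-tax p* = $45, q* = 297; post-tax q = 285; deadweight loss = $42.
Market B: pre-tax p* = $53, q* = 54; post-tax q = 37.2; deadweight loss = $58.8.
Difference: $42 vs $58.8 → market B is larger by $16.8.

Market B, by $16.8.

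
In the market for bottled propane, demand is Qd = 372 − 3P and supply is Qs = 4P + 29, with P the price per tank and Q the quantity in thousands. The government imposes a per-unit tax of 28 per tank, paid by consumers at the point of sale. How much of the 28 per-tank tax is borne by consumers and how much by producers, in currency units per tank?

Before the tax: set 372 − 3P = 4P + 29 → P* = 49, Q* = 225.
With the tax collected from consumers, demand (in seller-price terms) shifts: Qd = 372 − 3(P + 28).
Solving gives Q = 177 with consumers paying 65 and producers receiving 37 (the 28 wedge).
Burden on consumers: 16; on producers: 12. (They sum to 28.)

Consumers bear 16 per tank; producers bear 12 per tank.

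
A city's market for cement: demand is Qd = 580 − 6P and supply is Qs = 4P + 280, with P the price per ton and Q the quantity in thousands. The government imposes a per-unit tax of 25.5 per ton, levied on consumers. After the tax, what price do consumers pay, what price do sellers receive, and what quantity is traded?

Before the tax: set 580 − 6P = 4P + 280 → P* = 30, Q* = 400.
With the tax collected from consumers, demand (in seller-price terms) shifts: Qd = 580 − 6(P + 25.5).
New equilibrium: consumers pay 40.2, sellers receive 14.7, Q = 338.8. (Wedge: Pb − Ps = 25.5.)
The less price-elastic side of the market bears the larger share of a per-unit tax.

Consumers pay 40.2; sellers receive 14.7; quantity = 338.8.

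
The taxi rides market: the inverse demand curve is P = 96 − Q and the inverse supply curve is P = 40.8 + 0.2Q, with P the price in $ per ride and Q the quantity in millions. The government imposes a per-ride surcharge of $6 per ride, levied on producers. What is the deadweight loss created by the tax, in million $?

Deadweight loss = $15 million.

Rewrite in direct form: Qd = 96 − P and Qs = 5P − 204.
Without the tax, 96 − P = 5P − 204 gives 6P = 300, so P* = $50 and Q* = 46.
With the tax collected from producers, supply shifts: Qs = 5(P − 6) − 204.
New equilibrium: buyers pay $55, producers receive $49, Q = 41. (Wedge: Pb − Ps = 6.)
Quantity falls by |ΔQ| = |46 − 41| = 5.
DWL = ½ · t · |ΔQ| = ½ · 6 · 5 = $15.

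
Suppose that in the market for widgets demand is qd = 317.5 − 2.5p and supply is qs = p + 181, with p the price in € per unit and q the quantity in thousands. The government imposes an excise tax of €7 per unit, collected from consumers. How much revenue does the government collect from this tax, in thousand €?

Without the tax, 317.5 − 2.5p = p + 181 gives 3.5p = 136.5, so p* = €39 and q* = 220.
With the tax collected from consumers, demand (in seller-price terms) shifts: qd = 317.5 − 2.5(p + 7).
Solving gives q = 215 with consumers paying €41 and suppliers receiving €34 (the €7 wedge).
Revenue = t · Q = 7 · 215 = €1505.

Tax revenue = €1505 thousand.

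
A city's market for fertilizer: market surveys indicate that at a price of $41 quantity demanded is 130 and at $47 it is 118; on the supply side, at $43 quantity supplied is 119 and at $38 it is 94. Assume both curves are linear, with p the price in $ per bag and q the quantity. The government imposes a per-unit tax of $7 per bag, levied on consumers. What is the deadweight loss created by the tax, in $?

Deadweight loss = $35.

Demand slope: (118 − 130)/(47 − 41) = -2, so qd = 212 − 2p.
Supply slope: (94 − 119)/(38 − 43) = 5, so qs = 5p − 96.
Before the tax: set 212 − 2p = 5p − 96 → p* = $44, q* = 124.
With the tax collected from consumers, demand (in seller-price terms) shifts: qd = 212 − 2(p + 7).
Solving gives q = 114 with consumers paying $49 and sellers receiving $42 (the $7 wedge).
Quantity falls by |ΔQ| = |124 − 114| = 10.
DWL = ½ · t · |ΔQ| = ½ · 7 · 10 = $35.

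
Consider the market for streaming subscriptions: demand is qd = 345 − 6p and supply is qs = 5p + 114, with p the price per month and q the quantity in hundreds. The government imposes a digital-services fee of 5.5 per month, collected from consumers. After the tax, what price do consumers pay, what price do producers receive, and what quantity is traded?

Before the tax: set 345 − 6p = 5p + 114 → p* = 21, q* = 219.
With the tax collected from consumers, demand (in seller-price terms) shifts: qd = 345 − 6(p + 5.5).
New equilibrium: consumers pay 23.5, producers receive 18, q = 204. (Wedge: pb − ps = 5.5.)

Consumers pay 23.5; producers receive 18; quantity = 204.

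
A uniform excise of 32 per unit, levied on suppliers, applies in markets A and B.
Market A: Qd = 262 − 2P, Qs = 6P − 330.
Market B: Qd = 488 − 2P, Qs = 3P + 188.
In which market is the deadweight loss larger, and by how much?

Market A: pre-tax P* = 74, Q* = 114; post-tax Q = 66; deadweight loss = 768.
Market B: pre-tax P* = 60, Q* = 368; post-tax Q = 329.6; deadweight loss = 614.4.
Difference: 768 vs 614.4 → market A is larger by 153.6.

Market A, by 153.6.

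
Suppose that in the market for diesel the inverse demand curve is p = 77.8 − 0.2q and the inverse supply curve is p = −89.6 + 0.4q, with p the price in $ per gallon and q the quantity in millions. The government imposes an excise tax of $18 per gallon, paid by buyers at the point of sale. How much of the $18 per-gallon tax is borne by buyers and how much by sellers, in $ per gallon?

Inverting to q(p) form: qd = 389 − 5p; qs = 2.5p + 224.
Before the tax: set 389 − 5p = 2.5p + 224 → p* = $22, q* = 279.
With the tax collected from buyers, demand (in seller-price terms) shifts: qd = 389 − 5(p + 18).
New equilibrium: buyers pay $28, sellers receive $10, q = 249. (Wedge: pb − ps = 18.)
Burden on buyers: $6; on sellers: $12. (They sum to $18.)

Buyers bear $6 per gallon; sellers bear $12 per gallon.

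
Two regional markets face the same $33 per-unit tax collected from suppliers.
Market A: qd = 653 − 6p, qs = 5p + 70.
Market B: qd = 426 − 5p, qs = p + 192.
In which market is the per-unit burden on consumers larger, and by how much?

Market A, by $9.5.

Market A: pre-tax p* = $53, q* = 335; post-tax q = 245; per-unit burden on consumers = $15.
Market B: pre-tax p* = $39, q* = 231; post-tax q = 203.5; per-unit burden on consumers = $5.5.
Difference: $15 vs $5.5 → market A is larger by $9.5.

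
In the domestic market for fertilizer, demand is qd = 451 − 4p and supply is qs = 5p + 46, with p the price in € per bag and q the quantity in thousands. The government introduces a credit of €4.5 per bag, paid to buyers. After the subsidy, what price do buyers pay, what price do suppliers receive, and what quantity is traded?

Buyers pay €42.5; suppliers receive €47; quantity = 281.

Before the subsidy: set 451 − 4p = 5p + 46 → p* = €45, q* = 271.
With a per-unit subsidy paid to buyers, each effectively pays p − 4.5, so demand becomes qd = 451 − 4(p − 4.5).
Solving gives q = 281 with buyers paying €42.5 and suppliers receiving €47 (the €4.5 wedge).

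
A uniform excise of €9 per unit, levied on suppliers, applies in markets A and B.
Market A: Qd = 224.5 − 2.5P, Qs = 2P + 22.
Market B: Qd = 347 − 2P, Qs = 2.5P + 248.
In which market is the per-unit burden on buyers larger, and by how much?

Market A: pre-tax P* = €45, Q* = 112; post-tax Q = 102; per-unit burden on buyers = €4.
Market B: pre-tax P* = €22, Q* = 303; post-tax Q = 293; per-unit burden on buyers = €5.
Difference: €4 vs €5 → market B is larger by €1.

Market B, by €1.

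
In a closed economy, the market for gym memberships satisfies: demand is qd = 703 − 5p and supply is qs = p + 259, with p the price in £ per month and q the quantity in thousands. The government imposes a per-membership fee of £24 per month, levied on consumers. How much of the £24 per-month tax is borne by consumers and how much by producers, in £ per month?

Without the tax, 703 − 5p = p + 259 gives 6p = 444, so p* = £74 and q* = 333.
With the tax collected from consumers, demand (in seller-price terms) shifts: qd = 703 − 5(p + 24).
New equilibrium: consumers pay £78, producers receive £54, q = 313. (Wedge: pb − ps = 24.)
Burden on consumers: £4; on producers: £20. (They sum to £24.)

Consumers bear £4 per month; producers bear £20 per month.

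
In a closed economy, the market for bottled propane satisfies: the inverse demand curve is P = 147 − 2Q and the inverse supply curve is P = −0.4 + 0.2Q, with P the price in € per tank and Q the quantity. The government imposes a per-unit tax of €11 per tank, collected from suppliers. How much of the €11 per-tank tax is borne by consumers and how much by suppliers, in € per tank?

Consumers bear €10 per tank; suppliers bear €1 per tank.

Inverting to Q(P) form: Qd = 73.5 − 0.5P; Qs = 5P + 2.
Before the tax: set 73.5 − 0.5P = 5P + 2 → P* = €13, Q* = 67.
With the tax collected from suppliers, supply shifts: Qs = 5(P − 11) + 2.
Solving gives Q = 62 with consumers paying €23 and suppliers receiving €12 (the €11 wedge).
Burden on consumers: €10; on suppliers: €1. (They sum to €11.)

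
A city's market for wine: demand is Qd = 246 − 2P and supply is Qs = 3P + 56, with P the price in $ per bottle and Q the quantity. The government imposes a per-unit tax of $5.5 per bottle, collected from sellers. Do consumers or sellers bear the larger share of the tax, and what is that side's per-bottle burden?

Consumers bear the larger share: $3.3 per bottle.

Before the tax: set 246 − 2P = 3P + 56 → P* = $38, Q* = 170.
With the tax collected from sellers, supply shifts: Qs = 3(P − 5.5) + 56.
Solving gives Q = 163.4 with consumers paying $41.3 and sellers receiving $35.8 (the $5.5 wedge).
Per-bottle burden: consumers $3.3, sellers $2.2.
Consumers take the larger share because demand is less price-elastic here (demand slope 2 vs supply slope 3).
The less price-elastic side of the market bears the larger share of a per-unit tax.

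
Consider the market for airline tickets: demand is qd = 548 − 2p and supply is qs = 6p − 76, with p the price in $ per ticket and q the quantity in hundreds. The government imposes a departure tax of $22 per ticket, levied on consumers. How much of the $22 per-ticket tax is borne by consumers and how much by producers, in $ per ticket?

Consumers bear $16.5 per ticket; producers bear $5.5 per ticket.

Without the tax, 548 − 2p = 6p − 76 gives 8p = 624, so p* = $78 and q* = 392.
With the tax collected from consumers, demand (in seller-price terms) shifts: qd = 548 − 2(p + 22).
New equilibrium: consumers pay $94.5, producers receive $72.5, q = 359. (Wedge: pb − ps = 22.)
Burden on consumers: $16.5; on producers: $5.5. (They sum to $22.)
The less price-elastic side of the market bears the larger share of a per-unit tax.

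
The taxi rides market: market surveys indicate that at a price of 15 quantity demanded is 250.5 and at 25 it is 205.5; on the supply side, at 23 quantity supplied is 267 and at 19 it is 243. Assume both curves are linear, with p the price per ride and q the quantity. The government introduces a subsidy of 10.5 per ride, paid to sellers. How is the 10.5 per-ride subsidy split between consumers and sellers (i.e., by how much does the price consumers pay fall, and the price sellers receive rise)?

Consumers gain 6 per ride; sellers gain 4.5 per ride.

Demand slope: (205.5 − 250.5)/(25 − 15) = -4.5, so qd = 318 − 4.5p.
Supply slope: (243 − 267)/(19 − 23) = 6, so qs = 6p + 129.
Before the subsidy: set 318 − 4.5p = 6p + 129 → p* = 18, q* = 237.
With a per-unit subsidy paid to sellers, each receives p + 10.5 per unit sold, so supply becomes qs = 6(p + 10.5) + 129.
Solving gives q = 264 with consumers paying 12 and sellers receiving 22.5 (the 10.5 wedge).
Gain to consumers: 6; to sellers: 4.5. (They sum to 10.5.)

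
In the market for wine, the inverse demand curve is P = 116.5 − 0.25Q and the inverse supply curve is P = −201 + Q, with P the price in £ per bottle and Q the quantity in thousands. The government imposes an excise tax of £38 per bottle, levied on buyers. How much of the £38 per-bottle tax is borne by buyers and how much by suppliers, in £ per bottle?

Inverting to Q(P) form: Qd = 466 − 4P; Qs = P + 201.
Before the tax: set 466 − 4P = P + 201 → P* = £53, Q* = 254.
With the tax collected from buyers, demand (in seller-price terms) shifts: Qd = 466 − 4(P + 38).
New equilibrium: buyers pay £60.6, suppliers receive £22.6, Q = 223.6. (Wedge: Pb − Ps = 38.)
Burden on buyers: £7.6; on suppliers: £30.4. (They sum to £38.)
The less price-elastic side of the market bears the larger share of a per-unit tax.

Buyers bear £7.6 per bottle; suppliers bear £30.4 per bottle.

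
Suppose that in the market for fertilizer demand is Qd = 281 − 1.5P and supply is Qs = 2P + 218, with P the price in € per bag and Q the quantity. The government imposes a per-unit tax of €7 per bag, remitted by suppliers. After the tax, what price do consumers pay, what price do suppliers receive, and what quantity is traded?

Consumers pay €22; suppliers receive €15; quantity = 248.

Without the tax, 281 − 1.5P = 2P + 218 gives 3.5P = 63, so P* = €18 and Q* = 254.
With the tax collected from suppliers, supply shifts: Qs = 2(P − 7) + 218.
New equilibrium: consumers pay €22, suppliers receive €15, Q = 248. (Wedge: Pb − Ps = 7.)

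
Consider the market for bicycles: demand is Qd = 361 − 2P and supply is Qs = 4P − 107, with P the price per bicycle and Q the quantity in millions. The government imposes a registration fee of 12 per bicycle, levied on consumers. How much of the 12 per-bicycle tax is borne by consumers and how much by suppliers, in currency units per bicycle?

Without the tax, 361 − 2P = 4P − 107 gives 6P = 468, so P* = 78 and Q* = 205.
With the tax collected from consumers, demand (in seller-price terms) shifts: Qd = 361 − 2(P + 12).
New equilibrium: consumers pay 86, suppliers receive 74, Q = 189. (Wedge: Pb − Ps = 12.)
Burden on consumers: 8; on suppliers: 4. (They sum to 12.)
The less price-elastic side of the market bears the larger share of a per-unit tax.

Consumers bear 8 per bicycle; suppliers bear 4 per bicycle.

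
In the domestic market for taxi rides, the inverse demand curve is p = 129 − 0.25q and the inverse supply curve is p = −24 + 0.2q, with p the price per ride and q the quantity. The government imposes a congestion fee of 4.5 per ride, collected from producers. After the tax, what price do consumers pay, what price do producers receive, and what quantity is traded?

Rewrite in direct form: qd = 516 − 4p and qs = 5p + 120.
Before the tax: set 516 − 4p = 5p + 120 → p* = 44, q* = 340.
With the tax collected from producers, supply shifts: qs = 5(p − 4.5) + 120.
New equilibrium: consumers pay 46.5, producers receive 42, q = 330. (Wedge: pb − ps = 4.5.)
The less price-elastic side of the market bears the larger share of a per-unit tax.

Consumers pay 46.5; producers receive 42; quantity = 330.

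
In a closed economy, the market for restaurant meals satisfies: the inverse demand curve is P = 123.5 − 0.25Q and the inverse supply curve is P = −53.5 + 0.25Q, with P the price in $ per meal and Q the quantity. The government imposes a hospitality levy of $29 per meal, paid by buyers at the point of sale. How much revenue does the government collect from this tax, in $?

Rewrite in direct form: Qd = 494 − 4P and Qs = 4P + 214.
Without the tax, 494 − 4P = 4P + 214 gives 8P = 280, so P* = $35 and Q* = 354.
With the tax collected from buyers, demand (in seller-price terms) shifts: Qd = 494 − 4(P + 29).
Solving gives Q = 296 with buyers paying $49.5 and sellers receiving $20.5 (the $29 wedge).
Revenue = t · Q = 29 · 296 = $8584.

Tax revenue = $8584.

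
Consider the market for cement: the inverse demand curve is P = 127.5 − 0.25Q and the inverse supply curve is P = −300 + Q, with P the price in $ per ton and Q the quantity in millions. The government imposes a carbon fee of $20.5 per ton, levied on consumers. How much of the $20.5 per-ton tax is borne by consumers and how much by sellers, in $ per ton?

Consumers bear $4.1 per ton; sellers bear $16.4 per ton.

Rewrite in direct form: Qd = 510 − 4P and Qs = P + 300.
Without the tax, 510 − 4P = P + 300 gives 5P = 210, so P* = $42 and Q* = 342.
With the tax collected from consumers, demand (in seller-price terms) shifts: Qd = 510 − 4(P + 20.5).
New equilibrium: consumers pay $46.1, sellers receive $25.6, Q = 325.6. (Wedge: Pb − Ps = 20.5.)
Burden on consumers: $4.1; on sellers: $16.4. (They sum to $20.5.)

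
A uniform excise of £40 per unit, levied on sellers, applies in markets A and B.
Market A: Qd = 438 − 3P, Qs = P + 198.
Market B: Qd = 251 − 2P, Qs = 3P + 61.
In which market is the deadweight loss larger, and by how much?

Market A: pre-tax P* = £60, Q* = 258; post-tax Q = 228; deadweight loss = £600.
Market B: pre-tax P* = £38, Q* = 175; post-tax Q = 127; deadweight loss = £960.
Difference: £600 vs £960 → market B is larger by £360.

Market B, by £360.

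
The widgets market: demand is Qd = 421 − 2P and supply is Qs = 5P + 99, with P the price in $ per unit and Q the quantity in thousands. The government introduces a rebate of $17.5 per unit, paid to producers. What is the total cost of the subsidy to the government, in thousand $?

Government outlay = $6195 thousand.

Without the subsidy, 421 − 2P = 5P + 99 gives 7P = 322, so P* = $46 and Q* = 329.
With a per-unit subsidy paid to producers, each receives P + 17.5 per unit sold, so supply becomes Qs = 5(P + 17.5) + 99.
Solving gives Q = 354 with buyers paying $33.5 and producers receiving $51 (the $17.5 wedge).
Outlay = t · Q = 17.5 · 354 = $6195.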